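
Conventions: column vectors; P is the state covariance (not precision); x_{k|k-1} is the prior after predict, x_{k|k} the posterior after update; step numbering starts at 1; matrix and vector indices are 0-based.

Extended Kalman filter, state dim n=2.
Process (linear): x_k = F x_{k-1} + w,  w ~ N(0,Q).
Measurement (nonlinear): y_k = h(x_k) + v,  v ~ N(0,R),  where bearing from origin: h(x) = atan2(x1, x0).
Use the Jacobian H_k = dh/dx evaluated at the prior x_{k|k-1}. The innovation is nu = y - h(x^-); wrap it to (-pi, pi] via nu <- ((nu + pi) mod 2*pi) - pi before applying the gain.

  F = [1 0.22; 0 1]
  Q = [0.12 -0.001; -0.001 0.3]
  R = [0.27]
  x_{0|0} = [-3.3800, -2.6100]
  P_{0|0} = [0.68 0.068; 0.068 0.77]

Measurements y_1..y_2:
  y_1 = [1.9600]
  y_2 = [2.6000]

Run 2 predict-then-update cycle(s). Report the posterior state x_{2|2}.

x_post = [-4.6262, -1.0739]

step 1: x^-=[-3.9542, -2.6100]  P^-=[0.8672 0.2364; 0.2364 1.0700]  H_jac=[0.1163 -0.1762]  S=[0.3052]  K=[0.1939; -0.5274]  nu=[-1.7650]  x^+=[-4.2964, -1.6791]  P^+=[0.8557 0.2676; 0.2676 0.9851]
step 2: x^-=[-4.6658, -1.6791]  P^-=[1.1411 0.4833; 0.4833 1.2851]  H_jac=[0.0683 -0.1898]  S=[0.3091]  K=[-0.0446; -0.6822]  nu=[-0.8870]  x^+=[-4.6262, -1.0739]  P^+=[1.1405 0.4739; 0.4739 1.1413]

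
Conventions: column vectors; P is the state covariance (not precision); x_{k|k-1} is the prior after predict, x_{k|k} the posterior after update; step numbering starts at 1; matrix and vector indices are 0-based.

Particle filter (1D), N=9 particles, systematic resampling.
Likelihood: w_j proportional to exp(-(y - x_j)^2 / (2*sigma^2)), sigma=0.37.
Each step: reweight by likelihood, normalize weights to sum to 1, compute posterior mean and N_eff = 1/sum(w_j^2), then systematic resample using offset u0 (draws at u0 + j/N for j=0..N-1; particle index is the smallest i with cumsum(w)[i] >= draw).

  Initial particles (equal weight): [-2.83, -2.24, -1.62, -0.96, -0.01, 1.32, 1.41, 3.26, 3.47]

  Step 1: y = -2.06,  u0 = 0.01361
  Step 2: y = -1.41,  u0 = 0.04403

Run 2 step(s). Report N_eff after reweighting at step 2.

step 1: w=[0.0760, 0.5890, 0.3269, 0.0080, 0.0000, 0.0000, 0.0000, 0.0000, 0.0000]  mean=-2.0720  Neff=2.1754  idx=[0, 1, 1, 1, 1, 1, 2, 2, 2]
step 2: w=[0.0002, 0.0273, 0.0273, 0.0273, 0.0273, 0.0273, 0.2878, 0.2878, 0.2878]  mean=-1.7049  Neff=3.9662  idx=[2, 6, 6, 6, 7, 7, 7, 8, 8]

N_eff = 3.9662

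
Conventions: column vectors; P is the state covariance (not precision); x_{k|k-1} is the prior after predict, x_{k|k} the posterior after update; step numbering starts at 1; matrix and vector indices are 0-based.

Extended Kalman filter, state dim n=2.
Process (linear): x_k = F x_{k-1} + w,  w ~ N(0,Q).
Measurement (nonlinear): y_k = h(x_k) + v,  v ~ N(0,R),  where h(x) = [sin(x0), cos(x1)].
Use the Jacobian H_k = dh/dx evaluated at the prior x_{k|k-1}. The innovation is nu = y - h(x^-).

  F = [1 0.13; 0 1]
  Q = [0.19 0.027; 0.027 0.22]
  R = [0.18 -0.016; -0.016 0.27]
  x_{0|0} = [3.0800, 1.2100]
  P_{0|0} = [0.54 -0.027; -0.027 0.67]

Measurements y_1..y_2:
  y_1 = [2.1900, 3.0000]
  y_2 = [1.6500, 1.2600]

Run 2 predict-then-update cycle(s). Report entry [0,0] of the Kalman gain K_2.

step 1: x^-=[3.2373, 1.2100]  P^-=[0.7343 0.0871; 0.0871 0.8900]  H_jac=[-0.9954 0.0000; 0.0000 -0.9356]  S=[0.9076 0.0651; 0.0651 1.0491]  K=[-0.8034 -0.0278; -0.0388 -0.7913]  nu=[2.2856, 2.6470]  x^+=[1.3275, -0.9732]  P^+=[0.1448 -0.0057; -0.0057 0.2277]
step 2: x^-=[1.2010, -0.9732]  P^-=[0.3372 0.0509; 0.0509 0.4477]  H_jac=[0.3614 0.0000; 0.0000 0.8267]  S=[0.2240 -0.0008; -0.0008 0.5760]  K=[0.5442 0.0738; 0.0844 0.6427]  nu=[0.7176, 0.6973]  x^+=[1.6430, -0.4645]  P^+=[0.2678 0.0136; 0.0136 0.2083]

K[0,0] = 0.5442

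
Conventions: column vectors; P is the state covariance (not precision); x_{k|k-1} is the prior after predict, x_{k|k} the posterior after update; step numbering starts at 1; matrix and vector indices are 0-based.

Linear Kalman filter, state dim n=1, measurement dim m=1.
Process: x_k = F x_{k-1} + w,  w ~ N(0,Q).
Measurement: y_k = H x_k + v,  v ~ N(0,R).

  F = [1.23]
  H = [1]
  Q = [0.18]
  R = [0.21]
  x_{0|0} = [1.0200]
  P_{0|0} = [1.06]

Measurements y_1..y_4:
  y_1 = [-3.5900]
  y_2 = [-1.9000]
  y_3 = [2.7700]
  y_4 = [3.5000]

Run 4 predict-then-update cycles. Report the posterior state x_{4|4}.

step 1: x^-=[1.2546]  P^-=[1.7837]  S=[1.9937]  K=[0.8947]  nu=[-4.8446]  x^+=[-3.0797]  P^+=[0.1879]
step 2: x^-=[-3.7880]  P^-=[0.4642]  S=[0.6742]  K=[0.6885]  nu=[1.8880]  x^+=[-2.4880]  P^+=[0.1446]
step 3: x^-=[-3.0603]  P^-=[0.3988]  S=[0.6088]  K=[0.6550]  nu=[5.8303]  x^+=[0.7587]  P^+=[0.1376]
step 4: x^-=[0.9333]  P^-=[0.3881]  S=[0.5981]  K=[0.6489]  nu=[2.5667]  x^+=[2.5988]  P^+=[0.1363]

x_post = [2.5988]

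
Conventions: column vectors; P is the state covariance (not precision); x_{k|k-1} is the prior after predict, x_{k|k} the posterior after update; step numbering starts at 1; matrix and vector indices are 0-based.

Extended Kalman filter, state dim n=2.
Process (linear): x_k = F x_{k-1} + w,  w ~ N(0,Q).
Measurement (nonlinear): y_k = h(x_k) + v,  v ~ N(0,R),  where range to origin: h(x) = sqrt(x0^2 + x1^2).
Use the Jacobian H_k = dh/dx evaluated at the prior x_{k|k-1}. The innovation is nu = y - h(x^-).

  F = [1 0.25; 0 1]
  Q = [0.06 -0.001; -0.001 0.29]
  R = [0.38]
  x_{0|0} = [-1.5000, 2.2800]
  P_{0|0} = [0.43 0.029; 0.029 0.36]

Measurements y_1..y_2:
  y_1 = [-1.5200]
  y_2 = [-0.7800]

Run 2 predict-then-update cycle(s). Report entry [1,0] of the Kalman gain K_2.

step 1: x^-=[-0.9300, 2.2800]  P^-=[0.5270 0.1180; 0.1180 0.6500]  H_jac=[-0.3777 0.9259]  S=[0.9299]  K=[-0.0965; 0.5993]  nu=[-3.9824]  x^+=[-0.5455, -0.1066]  P^+=[0.5183 0.1718; 0.1718 0.3160]
step 2: x^-=[-0.5722, -0.1066]  P^-=[0.6840 0.2498; 0.2498 0.6060]  H_jac=[-0.9831 -0.1831]  S=[1.1513]  K=[-0.6238; -0.3097]  nu=[-1.3620]  x^+=[0.2774, 0.3152]  P^+=[0.2360 0.0274; 0.0274 0.4956]

K[1,0] = -0.3097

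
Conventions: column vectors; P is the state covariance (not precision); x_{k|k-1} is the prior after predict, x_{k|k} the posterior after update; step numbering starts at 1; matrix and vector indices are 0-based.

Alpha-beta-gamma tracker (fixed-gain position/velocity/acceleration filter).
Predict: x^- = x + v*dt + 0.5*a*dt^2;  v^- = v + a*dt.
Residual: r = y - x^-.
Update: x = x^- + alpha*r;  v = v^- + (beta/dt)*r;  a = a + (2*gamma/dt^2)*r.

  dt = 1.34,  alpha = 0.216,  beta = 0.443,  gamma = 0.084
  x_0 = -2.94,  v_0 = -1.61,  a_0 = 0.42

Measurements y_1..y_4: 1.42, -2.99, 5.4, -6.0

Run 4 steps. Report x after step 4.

step 1: x_pred=-4.7203  r=6.1403  x^+=-3.3940  v^+=0.9828  a^+=0.9945
step 2: x_pred=-1.1842  r=-1.8058  x^+=-1.5743  v^+=1.7184  a^+=0.8256
step 3: x_pred=1.4696  r=3.9304  x^+=2.3186  v^+=4.1240  a^+=1.1933
step 4: x_pred=8.9161  r=-14.9161  x^+=5.6942  v^+=0.7918  a^+=-0.2023

x_post = 5.6942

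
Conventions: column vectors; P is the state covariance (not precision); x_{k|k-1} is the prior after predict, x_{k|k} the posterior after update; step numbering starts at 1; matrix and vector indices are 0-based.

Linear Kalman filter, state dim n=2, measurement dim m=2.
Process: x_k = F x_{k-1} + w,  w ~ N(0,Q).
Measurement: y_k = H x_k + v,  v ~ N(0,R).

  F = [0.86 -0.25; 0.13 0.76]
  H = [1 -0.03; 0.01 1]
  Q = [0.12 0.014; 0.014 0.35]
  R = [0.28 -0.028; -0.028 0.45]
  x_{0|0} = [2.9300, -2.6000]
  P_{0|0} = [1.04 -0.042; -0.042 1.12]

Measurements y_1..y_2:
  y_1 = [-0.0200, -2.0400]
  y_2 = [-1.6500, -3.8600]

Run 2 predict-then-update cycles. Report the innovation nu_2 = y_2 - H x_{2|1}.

innov = [-2.7060, -2.5521]

step 1: x^-=[3.1698, -1.5951]  P^-=[0.9772 -0.1086; -0.1086 1.0062]  S=[1.2647 -0.1570; -0.1570 1.4541]  K=[0.7773 0.0159; -0.0243 0.6886]  nu=[-3.2377, -0.4766]  x^+=[0.6456, -1.8447]  P^+=[0.2167 -0.0168; -0.0168 0.3107]
step 2: x^-=[1.0164, -1.3180]  P^-=[0.3069 -0.0312; -0.0312 0.5298]  S=[0.5892 -0.0720; -0.0720 0.9792]  K=[0.5236 0.0098; -0.0140 0.5397]  nu=[-2.7060, -2.5521]  x^+=[-0.4254, -2.6576]  P^+=[0.1460 -0.0117; -0.0117 0.2434]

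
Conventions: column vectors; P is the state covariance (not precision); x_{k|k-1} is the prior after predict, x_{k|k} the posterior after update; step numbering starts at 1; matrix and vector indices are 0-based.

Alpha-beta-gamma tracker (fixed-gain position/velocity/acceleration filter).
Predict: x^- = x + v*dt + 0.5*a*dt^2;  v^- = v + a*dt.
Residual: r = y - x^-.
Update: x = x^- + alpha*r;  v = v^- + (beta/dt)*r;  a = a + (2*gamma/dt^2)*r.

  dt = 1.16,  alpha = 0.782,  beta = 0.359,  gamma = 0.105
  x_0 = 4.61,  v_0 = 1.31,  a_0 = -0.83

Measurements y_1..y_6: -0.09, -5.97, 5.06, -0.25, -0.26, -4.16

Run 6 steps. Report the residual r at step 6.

step 1: x_pred=5.5712  r=-5.6612  x^+=1.1441  v^+=-1.4048  a^+=-1.7135
step 2: x_pred=-1.6383  r=-4.3317  x^+=-5.0257  v^+=-4.7331  a^+=-2.3895
step 3: x_pred=-12.1237  r=17.1837  x^+=1.3139  v^+=-2.1869  a^+=0.2922
step 4: x_pred=-1.0262  r=0.7762  x^+=-0.4192  v^+=-1.6076  a^+=0.4134
step 5: x_pred=-2.0060  r=1.7460  x^+=-0.6406  v^+=-0.5878  a^+=0.6859
step 6: x_pred=-0.8610  r=-3.2990  x^+=-3.4408  v^+=-0.8132  a^+=0.1710

resid = -3.2990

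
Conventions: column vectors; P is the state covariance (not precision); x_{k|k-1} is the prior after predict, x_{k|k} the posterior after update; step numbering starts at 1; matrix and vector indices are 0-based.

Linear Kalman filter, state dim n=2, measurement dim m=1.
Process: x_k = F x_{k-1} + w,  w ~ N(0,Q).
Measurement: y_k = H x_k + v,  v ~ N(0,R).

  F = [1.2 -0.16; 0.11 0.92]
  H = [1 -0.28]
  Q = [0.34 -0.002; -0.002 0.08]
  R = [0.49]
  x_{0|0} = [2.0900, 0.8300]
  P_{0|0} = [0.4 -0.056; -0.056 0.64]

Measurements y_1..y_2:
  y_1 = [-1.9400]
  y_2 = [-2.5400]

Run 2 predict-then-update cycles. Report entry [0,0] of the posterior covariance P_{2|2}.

P_post[0,0] = 0.3260

step 1: x^-=[2.3752, 0.9935]  P^-=[0.9539 -0.1042; -0.1042 0.6152]  S=[1.5505]  K=[0.6340; -0.1783]  nu=[-4.0370]  x^+=[-0.1844, 1.7134]  P^+=[0.3306 0.0711; 0.0711 0.5659]
step 2: x^-=[-0.4955, 1.5561]  P^-=[0.8032 0.0355; 0.0355 0.5774]  S=[1.3186]  K=[0.6016; -0.0956]  nu=[-1.6088]  x^+=[-1.4634, 1.7099]  P^+=[0.3260 0.1114; 0.1114 0.5653]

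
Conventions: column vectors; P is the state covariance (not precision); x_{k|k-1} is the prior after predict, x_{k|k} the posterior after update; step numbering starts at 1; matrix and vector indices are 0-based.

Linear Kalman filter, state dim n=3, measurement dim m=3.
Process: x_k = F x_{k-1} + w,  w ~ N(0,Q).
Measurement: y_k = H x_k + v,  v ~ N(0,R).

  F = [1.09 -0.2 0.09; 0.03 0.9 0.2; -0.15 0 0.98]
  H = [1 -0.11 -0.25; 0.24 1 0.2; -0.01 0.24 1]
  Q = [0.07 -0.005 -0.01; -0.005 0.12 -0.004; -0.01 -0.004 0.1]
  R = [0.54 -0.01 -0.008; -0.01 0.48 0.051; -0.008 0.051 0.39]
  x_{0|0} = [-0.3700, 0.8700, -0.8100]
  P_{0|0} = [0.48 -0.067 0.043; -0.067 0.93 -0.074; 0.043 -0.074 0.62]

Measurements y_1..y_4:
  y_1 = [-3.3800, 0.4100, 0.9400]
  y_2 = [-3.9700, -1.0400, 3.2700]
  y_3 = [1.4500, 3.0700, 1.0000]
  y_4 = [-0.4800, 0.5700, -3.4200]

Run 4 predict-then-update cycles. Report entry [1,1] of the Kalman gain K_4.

K[1,1] = 0.3272

step 1: x^-=[-0.6502, 0.6099, -0.7383]  P^-=[0.7228 -0.2044 0.0241; -0.2044 0.8688 0.0591; 0.0241 0.0591 0.6936]  S=[1.3529 -0.1785 -0.2468; -0.1785 1.3460 0.4544; -0.2468 0.4544 1.1626]  K=[0.5650 0.0281 0.0812; -0.1595 0.6103 -0.0405; -0.0083 -0.0630 0.6315]  nu=[-2.8473, 0.1038, 1.5254]  x^+=[-2.1321, 1.0657, 0.2421]  P^+=[0.3085 -0.0718 0.0489; -0.0718 0.3220 -0.0614; 0.0489 -0.0614 0.2583]
step 2: x^-=[-2.5153, 0.9436, 0.5571]  P^-=[0.4946 -0.1100 0.0238; -0.1100 0.3660 0.0008; 0.0238 0.0008 0.3407]  S=[1.0727 -0.0526 -0.1106; -0.0526 0.8380 0.2070; -0.1106 0.2070 0.7522]  K=[0.4737 0.0333 0.0504; -0.1216 0.4000 -0.0087; -0.0113 -0.0248 0.4580]  nu=[-1.2116, -1.4914, 2.4613]  x^+=[-3.0148, 0.4729, 1.7350]  P^+=[0.2574 -0.0546 0.0333; -0.0546 0.2126 -0.0336; 0.0333 -0.0336 0.1858]
step 3: x^-=[-3.2246, 0.6822, 2.1525]  P^-=[0.4173 -0.0788 0.0043; -0.0788 0.2852 0.0090; 0.0043 0.0090 0.2745]  S=[0.9936 -0.0335 -0.1045; -0.0335 0.7665 0.1801; -0.1045 0.1801 0.6856]  K=[0.4319 0.0414 0.0276; -0.1006 0.3434 0.0086; -0.0237 -0.0109 0.4027]  nu=[5.2877, 2.7312, -1.3485]  x^+=[-0.8648, 1.0764, 1.4542]  P^+=[0.2334 -0.0435 0.0222; -0.0435 0.1812 -0.0222; 0.0222 -0.0222 0.1623]
step 4: x^-=[-1.0270, 1.2337, 1.5548]  P^-=[0.3799 -0.0655 -0.0074; -0.0655 0.2634 0.0130; -0.0074 0.0130 0.2546]  S=[0.9579 -0.0288 -0.1078; -0.0288 0.7485 0.1729; -0.1078 0.1729 0.6665]  K=[0.4091 0.0449 0.0142; -0.0904 0.3272 0.0158; -0.0327 -0.0068 0.3832]  nu=[1.0714, -0.7281, -5.2812]  x^+=[-0.6962, 0.8152, -0.4991]  P^+=[0.2201 -0.0378 0.0158; -0.0378 0.1714 -0.0180; 0.0158 -0.0180 0.1538]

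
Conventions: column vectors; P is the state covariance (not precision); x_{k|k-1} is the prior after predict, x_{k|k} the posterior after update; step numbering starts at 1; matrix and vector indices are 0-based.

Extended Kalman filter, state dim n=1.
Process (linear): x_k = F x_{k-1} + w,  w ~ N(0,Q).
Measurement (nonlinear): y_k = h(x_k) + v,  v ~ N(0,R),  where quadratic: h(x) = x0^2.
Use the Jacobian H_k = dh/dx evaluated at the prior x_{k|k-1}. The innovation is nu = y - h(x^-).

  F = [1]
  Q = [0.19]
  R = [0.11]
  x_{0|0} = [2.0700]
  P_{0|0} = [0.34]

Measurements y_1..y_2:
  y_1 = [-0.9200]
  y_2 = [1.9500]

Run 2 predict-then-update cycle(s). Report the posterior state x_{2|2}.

step 1: x^-=[2.0700]  P^-=[0.5300]  H_jac=[4.1400]  S=[9.1940]  K=[0.2387]  nu=[-5.2049]  x^+=[0.8278]  P^+=[0.0063]
step 2: x^-=[0.8278]  P^-=[0.1963]  H_jac=[1.6556]  S=[0.6482]  K=[0.5015]  nu=[1.2647]  x^+=[1.4621]  P^+=[0.0333]

x_post = [1.4621]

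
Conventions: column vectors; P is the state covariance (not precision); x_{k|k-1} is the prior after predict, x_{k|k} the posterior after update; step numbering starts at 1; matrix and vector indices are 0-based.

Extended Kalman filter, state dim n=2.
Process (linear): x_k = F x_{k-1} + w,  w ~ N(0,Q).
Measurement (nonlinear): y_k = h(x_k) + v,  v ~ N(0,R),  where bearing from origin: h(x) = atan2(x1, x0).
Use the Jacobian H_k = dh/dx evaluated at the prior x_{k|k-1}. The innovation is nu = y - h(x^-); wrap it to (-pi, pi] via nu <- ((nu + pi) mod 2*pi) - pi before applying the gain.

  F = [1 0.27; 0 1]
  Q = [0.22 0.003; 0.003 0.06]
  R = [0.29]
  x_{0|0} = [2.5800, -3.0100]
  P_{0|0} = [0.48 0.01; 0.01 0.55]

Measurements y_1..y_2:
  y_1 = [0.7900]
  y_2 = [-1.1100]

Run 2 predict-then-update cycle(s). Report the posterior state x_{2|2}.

step 1: x^-=[1.7673, -3.0100]  P^-=[0.7455 0.1615; 0.1615 0.6100]  H_jac=[0.2471 0.1451]  S=[0.3599]  K=[0.5768; 0.3567]  nu=[1.8299]  x^+=[2.8228, -2.3573]  P^+=[0.6257 0.0874; 0.0874 0.5642]
step 2: x^-=[2.1864, -2.3573]  P^-=[0.9341 0.2428; 0.2428 0.6242]  H_jac=[0.2280 0.2115]  S=[0.3899]  K=[0.6780; 0.4806]  nu=[-0.2870]  x^+=[1.9918, -2.4952]  P^+=[0.7549 0.1157; 0.1157 0.5341]

x_post = [1.9918, -2.4952]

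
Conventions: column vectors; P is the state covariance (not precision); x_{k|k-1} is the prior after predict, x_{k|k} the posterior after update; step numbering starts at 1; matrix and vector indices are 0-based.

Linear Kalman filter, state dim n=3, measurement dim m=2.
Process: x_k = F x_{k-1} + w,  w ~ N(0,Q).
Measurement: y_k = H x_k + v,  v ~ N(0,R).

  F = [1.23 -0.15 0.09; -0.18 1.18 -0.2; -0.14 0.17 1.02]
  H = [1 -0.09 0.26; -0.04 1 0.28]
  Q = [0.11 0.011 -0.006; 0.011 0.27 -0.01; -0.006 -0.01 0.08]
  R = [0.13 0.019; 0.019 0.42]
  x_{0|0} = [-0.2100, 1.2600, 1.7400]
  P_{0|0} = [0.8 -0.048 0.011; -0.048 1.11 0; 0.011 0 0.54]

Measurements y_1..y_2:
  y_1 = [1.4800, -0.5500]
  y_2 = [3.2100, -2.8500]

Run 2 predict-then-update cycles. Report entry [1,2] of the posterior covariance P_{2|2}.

P_post[1,2] = -0.1997

step 1: x^-=[-0.2907, 1.1766, 2.0184]  P^-=[1.3698 -0.4462 -0.1199; -0.4462 1.8843 0.1304; -0.1199 0.1304 0.6887]  S=[1.5735 -0.6047; -0.6047 2.4718]  K=[0.8755 -0.0021; -0.0755 0.7658; 0.0896 0.1546]  nu=[1.3518, -2.3034]  x^+=[0.8975, -0.6894, 1.7834]  P^+=[0.1616 0.0672 -0.1607; 0.0672 0.3557 -0.1172; -0.1607 -0.1172 0.6338]
step 2: x^-=[1.3679, -1.3317, 1.5762]  P^-=[0.3104 0.0264 -0.1528; 0.0264 0.8111 -0.1891; -0.1528 -0.1891 0.7549]  S=[0.4227 -0.0705; -0.0705 1.1862]  K=[0.6371 0.0136; -0.1212 0.6311; 0.1487 0.0327]  nu=[1.3125, -1.9049]  x^+=[2.1780, -2.6929, 1.7090]  P^+=[0.1399 0.0771 -0.1917; 0.0771 0.3217 -0.1997; -0.1917 -0.1997 0.7449]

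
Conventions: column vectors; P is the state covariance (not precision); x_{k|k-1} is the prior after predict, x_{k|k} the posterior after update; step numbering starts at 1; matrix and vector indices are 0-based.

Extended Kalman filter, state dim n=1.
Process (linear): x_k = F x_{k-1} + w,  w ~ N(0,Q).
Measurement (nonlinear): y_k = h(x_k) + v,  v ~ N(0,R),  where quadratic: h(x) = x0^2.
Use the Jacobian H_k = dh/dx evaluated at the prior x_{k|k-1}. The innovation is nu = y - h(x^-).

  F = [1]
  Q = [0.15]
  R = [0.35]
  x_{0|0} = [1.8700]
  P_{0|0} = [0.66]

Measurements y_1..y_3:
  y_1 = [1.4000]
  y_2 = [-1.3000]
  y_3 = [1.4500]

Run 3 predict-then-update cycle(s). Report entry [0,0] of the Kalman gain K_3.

K[0,0] = 0.3312

step 1: x^-=[1.8700]  P^-=[0.8100]  H_jac=[3.7400]  S=[11.6800]  K=[0.2594]  nu=[-2.0969]  x^+=[1.3261]  P^+=[0.0243]
step 2: x^-=[1.3261]  P^-=[0.1743]  H_jac=[2.6523]  S=[1.5759]  K=[0.2933]  nu=[-3.0586]  x^+=[0.4290]  P^+=[0.0387]
step 3: x^-=[0.4290]  P^-=[0.1887]  H_jac=[0.8581]  S=[0.4889]  K=[0.3312]  nu=[1.2659]  x^+=[0.8483]  P^+=[0.1351]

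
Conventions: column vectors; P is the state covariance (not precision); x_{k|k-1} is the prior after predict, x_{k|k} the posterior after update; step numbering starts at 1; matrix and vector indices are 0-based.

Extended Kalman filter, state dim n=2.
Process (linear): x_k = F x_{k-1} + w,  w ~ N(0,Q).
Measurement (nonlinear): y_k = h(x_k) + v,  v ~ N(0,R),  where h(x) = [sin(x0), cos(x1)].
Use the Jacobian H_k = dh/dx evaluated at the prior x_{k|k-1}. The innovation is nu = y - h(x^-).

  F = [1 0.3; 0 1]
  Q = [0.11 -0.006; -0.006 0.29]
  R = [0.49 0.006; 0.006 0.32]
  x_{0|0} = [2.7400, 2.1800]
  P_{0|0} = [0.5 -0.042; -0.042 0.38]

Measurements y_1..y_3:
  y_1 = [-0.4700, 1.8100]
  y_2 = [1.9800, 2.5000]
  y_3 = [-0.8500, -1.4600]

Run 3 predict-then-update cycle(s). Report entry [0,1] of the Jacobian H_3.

H_jac[0,1] = 0.0000

step 1: x^-=[3.3940, 2.1800]  P^-=[0.6190 0.0660; 0.0660 0.6700]  H_jac=[-0.9683 0.0000; 0.0000 -0.8201]  S=[1.0704 0.0584; 0.0584 0.7706]  K=[-0.5584 -0.0279; -0.0209 -0.7114]  nu=[-0.2203, 2.3822]  x^+=[3.4505, 0.4898]  P^+=[0.2828 0.0150; 0.0150 0.2778]
step 2: x^-=[3.5975, 0.4898]  P^-=[0.4267 0.0923; 0.0923 0.5678]  H_jac=[-0.8979 0.0000; 0.0000 -0.4705]  S=[0.8340 0.0450; 0.0450 0.4457]  K=[-0.4566 -0.0513; -0.0674 -0.5925]  nu=[2.4202, 1.6176]  x^+=[2.4092, -0.6318]  P^+=[0.2495 0.0407; 0.0407 0.4039]
step 3: x^-=[2.2197, -0.6318]  P^-=[0.4203 0.1559; 0.1559 0.6939]  H_jac=[-0.6043 0.0000; 0.0000 0.5906]  S=[0.6435 -0.0496; -0.0496 0.5620]  K=[-0.3847 0.1299; -0.0908 0.7211]  nu=[-1.6468, -2.2670]  x^+=[2.5589, -2.1171]  P^+=[0.3107 0.0664; 0.0664 0.3898]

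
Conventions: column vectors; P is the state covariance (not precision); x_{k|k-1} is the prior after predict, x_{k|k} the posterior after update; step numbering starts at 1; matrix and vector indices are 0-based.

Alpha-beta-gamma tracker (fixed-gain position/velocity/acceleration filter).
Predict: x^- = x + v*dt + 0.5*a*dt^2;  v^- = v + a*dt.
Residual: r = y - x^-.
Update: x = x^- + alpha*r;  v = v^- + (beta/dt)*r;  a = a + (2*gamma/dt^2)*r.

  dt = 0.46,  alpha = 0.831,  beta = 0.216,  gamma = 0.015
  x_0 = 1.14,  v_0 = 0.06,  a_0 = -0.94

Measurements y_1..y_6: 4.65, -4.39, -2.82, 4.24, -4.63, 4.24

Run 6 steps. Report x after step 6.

step 1: x_pred=1.0681  r=3.5819  x^+=4.0447  v^+=1.3095  a^+=-0.4322
step 2: x_pred=4.6013  r=-8.9913  x^+=-2.8705  v^+=-3.1113  a^+=-1.7069
step 3: x_pred=-4.4823  r=1.6623  x^+=-3.1009  v^+=-3.1160  a^+=-1.4713
step 4: x_pred=-4.6899  r=8.9299  x^+=2.7308  v^+=0.4004  a^+=-0.2052
step 5: x_pred=2.8933  r=-7.5233  x^+=-3.3586  v^+=-3.2266  a^+=-1.2718
step 6: x_pred=-4.9774  r=9.2174  x^+=2.6823  v^+=0.5165  a^+=0.0350

x_post = 2.6823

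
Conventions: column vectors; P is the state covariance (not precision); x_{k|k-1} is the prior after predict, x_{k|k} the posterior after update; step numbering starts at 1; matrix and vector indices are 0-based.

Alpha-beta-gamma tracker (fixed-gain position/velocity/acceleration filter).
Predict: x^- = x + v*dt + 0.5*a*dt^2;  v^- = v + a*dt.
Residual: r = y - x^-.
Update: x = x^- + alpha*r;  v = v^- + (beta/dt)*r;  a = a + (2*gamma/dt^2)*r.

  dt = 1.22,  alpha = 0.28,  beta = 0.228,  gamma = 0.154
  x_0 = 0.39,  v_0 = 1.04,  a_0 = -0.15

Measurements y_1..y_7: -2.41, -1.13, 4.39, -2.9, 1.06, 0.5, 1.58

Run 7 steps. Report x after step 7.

x_post = 2.1404

step 1: x_pred=1.5472  r=-3.9572  x^+=0.4392  v^+=0.1175  a^+=-0.9689
step 2: x_pred=-0.1386  r=-0.9914  x^+=-0.4162  v^+=-1.2498  a^+=-1.1740
step 3: x_pred=-2.8147  r=7.2047  x^+=-0.7974  v^+=-1.3357  a^+=0.3169
step 4: x_pred=-2.1911  r=-0.7089  x^+=-2.3896  v^+=-1.0816  a^+=0.1702
step 5: x_pred=-3.5826  r=4.6426  x^+=-2.2826  v^+=-0.0064  a^+=1.1309
step 6: x_pred=-1.4488  r=1.9488  x^+=-0.9032  v^+=1.7375  a^+=1.5342
step 7: x_pred=2.3583  r=-0.7783  x^+=2.1404  v^+=3.4637  a^+=1.3731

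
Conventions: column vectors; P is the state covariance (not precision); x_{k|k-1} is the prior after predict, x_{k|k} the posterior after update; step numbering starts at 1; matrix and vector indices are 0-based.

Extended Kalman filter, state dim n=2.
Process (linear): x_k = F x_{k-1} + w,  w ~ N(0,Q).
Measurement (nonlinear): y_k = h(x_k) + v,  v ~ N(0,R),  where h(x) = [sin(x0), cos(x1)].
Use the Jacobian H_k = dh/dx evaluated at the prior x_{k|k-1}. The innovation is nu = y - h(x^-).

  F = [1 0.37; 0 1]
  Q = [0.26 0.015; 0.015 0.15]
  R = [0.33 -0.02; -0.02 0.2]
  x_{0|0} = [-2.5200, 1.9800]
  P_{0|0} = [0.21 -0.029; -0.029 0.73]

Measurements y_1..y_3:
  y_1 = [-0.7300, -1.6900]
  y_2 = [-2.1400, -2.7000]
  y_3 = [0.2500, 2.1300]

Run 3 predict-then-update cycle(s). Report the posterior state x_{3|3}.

x_post = [0.0164, 2.6399]

step 1: x^-=[-1.7874, 1.9800]  P^-=[0.5485 0.2561; 0.2561 0.8800]  H_jac=[-0.2149 0.0000; 0.0000 -0.9174]  S=[0.3553 0.0305; 0.0305 0.9407]  K=[-0.3112 -0.2397; -0.0815 -0.8556]  nu=[0.2466, -1.2921]  x^+=[-1.5544, 3.0655]  P^+=[0.4555 0.0455; 0.0455 0.1847]
step 2: x^-=[-0.4202, 3.0655]  P^-=[0.7744 0.1288; 0.1288 0.3347]  H_jac=[0.9130 0.0000; 0.0000 -0.0761]  S=[0.9755 -0.0289; -0.0289 0.2019]  K=[0.7264 0.0556; 0.1173 -0.1093]  nu=[-1.7320, -1.7029]  x^+=[-1.7731, 3.0483]  P^+=[0.2613 0.0448; 0.0448 0.3182]
step 3: x^-=[-0.6452, 3.0483]  P^-=[0.5981 0.1775; 0.1775 0.4682]  H_jac=[0.7990 0.0000; 0.0000 -0.0931]  S=[0.7118 -0.0332; -0.0332 0.2041]  K=[0.6727 0.0284; 0.1907 -0.1826]  nu=[0.8514, 3.1257]  x^+=[0.0164, 2.6399]  P^+=[0.2771 0.0834; 0.0834 0.4331]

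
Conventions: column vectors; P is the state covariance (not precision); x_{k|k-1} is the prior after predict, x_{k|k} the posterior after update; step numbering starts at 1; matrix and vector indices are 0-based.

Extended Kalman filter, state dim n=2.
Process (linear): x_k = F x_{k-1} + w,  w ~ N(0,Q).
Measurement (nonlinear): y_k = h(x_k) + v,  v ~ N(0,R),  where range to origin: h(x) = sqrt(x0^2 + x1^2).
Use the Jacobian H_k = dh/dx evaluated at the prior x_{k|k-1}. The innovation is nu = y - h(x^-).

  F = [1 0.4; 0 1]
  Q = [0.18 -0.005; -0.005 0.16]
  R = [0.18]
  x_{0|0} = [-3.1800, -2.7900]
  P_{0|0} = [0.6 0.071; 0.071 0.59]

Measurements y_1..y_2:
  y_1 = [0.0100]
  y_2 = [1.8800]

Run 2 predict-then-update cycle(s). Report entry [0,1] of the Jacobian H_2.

step 1: x^-=[-4.2960, -2.7900]  P^-=[0.9312 0.3020; 0.3020 0.7500]  H_jac=[-0.8387 -0.5447]  S=[1.3333]  K=[-0.7091; -0.4963]  nu=[-5.1125]  x^+=[-0.6709, -0.2526]  P^+=[0.2608 -0.1672; -0.1672 0.4215]
step 2: x^-=[-0.7719, -0.2526]  P^-=[0.3745 -0.0036; -0.0036 0.5815]  H_jac=[-0.9504 -0.3110]  S=[0.5723]  K=[-0.6198; -0.3100]  nu=[1.0678]  x^+=[-1.4338, -0.5836]  P^+=[0.1546 -0.1136; -0.1136 0.5266]

H_jac[0,1] = -0.3110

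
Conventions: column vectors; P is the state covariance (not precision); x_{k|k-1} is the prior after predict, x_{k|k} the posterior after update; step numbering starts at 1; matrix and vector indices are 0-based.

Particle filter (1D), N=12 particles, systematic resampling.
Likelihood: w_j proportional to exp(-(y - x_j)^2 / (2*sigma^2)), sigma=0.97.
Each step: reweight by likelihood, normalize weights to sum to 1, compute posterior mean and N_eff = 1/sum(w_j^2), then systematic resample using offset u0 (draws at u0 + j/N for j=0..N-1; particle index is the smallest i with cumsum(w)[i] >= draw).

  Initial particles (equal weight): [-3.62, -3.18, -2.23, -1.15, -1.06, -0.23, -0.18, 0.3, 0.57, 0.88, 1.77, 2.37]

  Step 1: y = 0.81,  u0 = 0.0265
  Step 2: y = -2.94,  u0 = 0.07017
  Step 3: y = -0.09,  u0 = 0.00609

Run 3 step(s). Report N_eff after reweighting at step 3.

N_eff = 11.1175

step 1: w=[0.0000, 0.0000, 0.0014, 0.0251, 0.0301, 0.1087, 0.1148, 0.1683, 0.1874, 0.1927, 0.1184, 0.0530]  mean=0.5523  Neff=6.9475  idx=[3, 5, 6, 6, 7, 7, 8, 8, 9, 9, 10, 10]
step 2: w=[0.7329, 0.0812, 0.0702, 0.0702, 0.0152, 0.0152, 0.0058, 0.0058, 0.0017, 0.0017, 0.0000, 0.0000]  mean=-0.8680  Neff=1.8046  idx=[0, 0, 0, 0, 0, 0, 0, 0, 1, 2, 3, 6]
step 3: w=[0.0673, 0.0673, 0.0673, 0.0673, 0.0673, 0.0673, 0.0673, 0.0673, 0.1210, 0.1218, 0.1218, 0.0970]  mean=-0.6356  Neff=11.1175  idx=[0, 1, 2, 3, 5, 6, 7, 8, 9, 9, 10, 11]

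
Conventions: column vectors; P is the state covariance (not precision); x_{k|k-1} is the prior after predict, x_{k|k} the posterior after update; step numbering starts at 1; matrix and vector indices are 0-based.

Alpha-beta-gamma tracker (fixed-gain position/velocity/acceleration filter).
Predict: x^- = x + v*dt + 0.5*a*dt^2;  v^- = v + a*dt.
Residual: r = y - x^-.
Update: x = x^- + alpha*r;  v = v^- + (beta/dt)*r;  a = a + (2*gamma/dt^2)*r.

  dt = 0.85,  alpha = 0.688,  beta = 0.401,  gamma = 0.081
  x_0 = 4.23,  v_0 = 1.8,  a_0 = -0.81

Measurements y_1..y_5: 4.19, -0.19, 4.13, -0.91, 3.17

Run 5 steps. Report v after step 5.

step 1: x_pred=5.4674  r=-1.2774  x^+=4.5885  v^+=0.5089  a^+=-1.0964
step 2: x_pred=4.6250  r=-4.8150  x^+=1.3123  v^+=-2.6946  a^+=-2.1760
step 3: x_pred=-1.7643  r=5.8943  x^+=2.2910  v^+=-1.7636  a^+=-0.8544
step 4: x_pred=0.4833  r=-1.3933  x^+=-0.4753  v^+=-3.1471  a^+=-1.1668
step 5: x_pred=-3.5719  r=6.7419  x^+=1.0665  v^+=-0.9584  a^+=0.3448

v_post = -0.9584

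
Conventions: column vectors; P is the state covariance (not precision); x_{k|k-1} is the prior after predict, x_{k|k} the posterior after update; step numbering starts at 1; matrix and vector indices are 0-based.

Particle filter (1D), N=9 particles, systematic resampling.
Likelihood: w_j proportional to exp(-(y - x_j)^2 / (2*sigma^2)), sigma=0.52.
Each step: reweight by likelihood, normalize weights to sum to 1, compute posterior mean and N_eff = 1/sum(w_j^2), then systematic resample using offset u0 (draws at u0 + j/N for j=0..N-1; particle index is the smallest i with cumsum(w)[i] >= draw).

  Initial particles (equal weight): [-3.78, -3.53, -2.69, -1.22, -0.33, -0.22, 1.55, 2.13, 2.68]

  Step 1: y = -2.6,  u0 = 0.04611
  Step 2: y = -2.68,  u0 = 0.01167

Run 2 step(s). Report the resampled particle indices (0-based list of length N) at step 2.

step 1: w=[0.0589, 0.1563, 0.7619, 0.0229, 0.0001, 0.0000, 0.0000, 0.0000, 0.0000]  mean=-2.8517  Neff=1.6423  idx=[0, 1, 2, 2, 2, 2, 2, 2, 2]
step 2: w=[0.0145, 0.0357, 0.1357, 0.1357, 0.1357, 0.1357, 0.1357, 0.1357, 0.1357]  mean=-2.7358  Neff=7.6707  idx=[0, 2, 3, 4, 4, 5, 6, 7, 8]

resampled_idx = [0, 2, 3, 4, 4, 5, 6, 7, 8]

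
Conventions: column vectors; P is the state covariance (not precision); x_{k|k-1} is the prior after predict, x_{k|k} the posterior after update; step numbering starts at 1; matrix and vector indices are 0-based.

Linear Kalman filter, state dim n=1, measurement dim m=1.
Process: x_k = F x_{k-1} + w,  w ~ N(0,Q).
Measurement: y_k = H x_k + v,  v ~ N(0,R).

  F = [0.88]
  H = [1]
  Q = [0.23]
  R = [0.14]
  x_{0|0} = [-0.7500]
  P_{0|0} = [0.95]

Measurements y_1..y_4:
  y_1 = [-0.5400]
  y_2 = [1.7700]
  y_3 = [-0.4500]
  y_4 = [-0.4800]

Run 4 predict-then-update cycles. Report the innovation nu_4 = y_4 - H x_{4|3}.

step 1: x^-=[-0.6600]  P^-=[0.9657]  S=[1.1057]  K=[0.8734]  nu=[0.1200]  x^+=[-0.5552]  P^+=[0.1223]
step 2: x^-=[-0.4886]  P^-=[0.3247]  S=[0.4647]  K=[0.6987]  nu=[2.2586]  x^+=[1.0895]  P^+=[0.0978]
step 3: x^-=[0.9588]  P^-=[0.3058]  S=[0.4458]  K=[0.6859]  nu=[-1.4088]  x^+=[-0.0075]  P^+=[0.0960]
step 4: x^-=[-0.0066]  P^-=[0.3044]  S=[0.4444]  K=[0.6849]  nu=[-0.4734]  x^+=[-0.3309]  P^+=[0.0959]

innov = [-0.4734]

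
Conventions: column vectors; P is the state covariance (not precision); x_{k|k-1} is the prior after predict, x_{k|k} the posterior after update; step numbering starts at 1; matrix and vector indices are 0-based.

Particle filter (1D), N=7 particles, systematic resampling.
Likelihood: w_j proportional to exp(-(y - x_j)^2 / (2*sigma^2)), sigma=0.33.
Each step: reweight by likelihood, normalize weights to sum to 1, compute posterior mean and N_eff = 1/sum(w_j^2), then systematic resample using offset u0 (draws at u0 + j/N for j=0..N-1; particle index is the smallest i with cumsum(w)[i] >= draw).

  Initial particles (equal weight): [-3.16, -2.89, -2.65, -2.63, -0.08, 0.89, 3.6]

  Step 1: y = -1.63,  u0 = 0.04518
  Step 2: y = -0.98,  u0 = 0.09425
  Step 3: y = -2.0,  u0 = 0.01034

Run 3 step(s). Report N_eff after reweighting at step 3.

step 1: w=[0.0011, 0.0354, 0.4368, 0.5258, 0.0008, 0.0000, 0.0000]  mean=-2.6464  Neff=2.1342  idx=[2, 2, 2, 3, 3, 3, 3]
step 2: w=[0.1187, 0.1187, 0.1187, 0.1610, 0.1610, 0.1610, 0.1610]  mean=-2.6371  Neff=6.8528  idx=[0, 1, 3, 4, 4, 5, 6]
step 3: w=[0.1312, 0.1312, 0.1475, 0.1475, 0.1475, 0.1475, 0.1475]  mean=-2.6352  Neff=6.9813  idx=[0, 1, 2, 3, 4, 5, 6]

N_eff = 6.9813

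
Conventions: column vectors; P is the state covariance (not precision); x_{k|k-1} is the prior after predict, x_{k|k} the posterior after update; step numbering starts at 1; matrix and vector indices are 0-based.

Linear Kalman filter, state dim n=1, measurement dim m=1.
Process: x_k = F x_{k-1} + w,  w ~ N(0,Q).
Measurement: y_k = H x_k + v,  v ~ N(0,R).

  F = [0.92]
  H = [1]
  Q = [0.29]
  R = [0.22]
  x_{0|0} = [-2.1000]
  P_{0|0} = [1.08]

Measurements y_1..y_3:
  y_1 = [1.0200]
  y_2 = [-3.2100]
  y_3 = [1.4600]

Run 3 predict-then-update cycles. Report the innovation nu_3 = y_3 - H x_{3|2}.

step 1: x^-=[-1.9320]  P^-=[1.2041]  S=[1.4241]  K=[0.8455]  nu=[2.9520]  x^+=[0.5640]  P^+=[0.1860]
step 2: x^-=[0.5189]  P^-=[0.4474]  S=[0.6674]  K=[0.6704]  nu=[-3.7289]  x^+=[-1.9809]  P^+=[0.1475]
step 3: x^-=[-1.8224]  P^-=[0.4148]  S=[0.6348]  K=[0.6535]  nu=[3.2824]  x^+=[0.3225]  P^+=[0.1438]

innov = [3.2824]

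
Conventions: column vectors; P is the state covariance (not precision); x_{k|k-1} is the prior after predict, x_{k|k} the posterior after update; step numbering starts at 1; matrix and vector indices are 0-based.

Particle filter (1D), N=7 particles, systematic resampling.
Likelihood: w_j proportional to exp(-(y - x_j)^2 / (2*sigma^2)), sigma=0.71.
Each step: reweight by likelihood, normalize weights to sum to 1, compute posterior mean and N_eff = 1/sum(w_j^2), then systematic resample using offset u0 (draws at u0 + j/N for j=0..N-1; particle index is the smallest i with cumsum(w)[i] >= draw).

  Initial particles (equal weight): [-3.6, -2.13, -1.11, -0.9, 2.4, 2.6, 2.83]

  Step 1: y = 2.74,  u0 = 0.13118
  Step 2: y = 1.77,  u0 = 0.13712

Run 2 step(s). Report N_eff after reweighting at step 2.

N_eff = 6.4130

step 1: w=[0.0000, 0.0000, 0.0000, 0.0000, 0.3113, 0.3424, 0.3463]  mean=2.6174  Neff=2.9934  idx=[4, 4, 5, 5, 6, 6, 6]
step 2: w=[0.2018, 0.2018, 0.1510, 0.1510, 0.0981, 0.0981, 0.0981]  mean=2.5870  Neff=6.4130  idx=[0, 1, 2, 3, 4, 5, 6]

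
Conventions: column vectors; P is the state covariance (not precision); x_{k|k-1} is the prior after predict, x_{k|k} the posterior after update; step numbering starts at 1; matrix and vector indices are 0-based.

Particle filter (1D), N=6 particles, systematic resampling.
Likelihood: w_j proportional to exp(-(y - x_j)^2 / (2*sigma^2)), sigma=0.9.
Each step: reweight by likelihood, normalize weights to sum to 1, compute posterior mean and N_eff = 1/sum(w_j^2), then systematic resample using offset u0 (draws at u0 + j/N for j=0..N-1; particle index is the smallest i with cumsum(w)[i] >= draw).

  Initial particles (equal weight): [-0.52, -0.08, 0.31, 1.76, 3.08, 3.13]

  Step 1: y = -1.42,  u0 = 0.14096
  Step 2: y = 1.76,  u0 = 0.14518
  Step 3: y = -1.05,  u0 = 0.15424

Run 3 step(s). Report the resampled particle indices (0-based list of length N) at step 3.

resampled_idx = [0, 1, 2, 2, 4, 5]

step 1: w=[0.5533, 0.3011, 0.1438, 0.0018, 0.0000, 0.0000]  mean=-0.2641  Neff=2.3952  idx=[0, 0, 0, 1, 1, 2]
step 2: w=[0.0630, 0.0630, 0.0630, 0.1928, 0.1928, 0.4256]  mean=0.0029  Neff=3.7405  idx=[2, 3, 4, 5, 5, 5]
step 3: w=[0.2882, 0.1918, 0.1918, 0.1094, 0.1094, 0.1094]  mean=-0.0788  Neff=5.1942  idx=[0, 1, 2, 2, 4, 5]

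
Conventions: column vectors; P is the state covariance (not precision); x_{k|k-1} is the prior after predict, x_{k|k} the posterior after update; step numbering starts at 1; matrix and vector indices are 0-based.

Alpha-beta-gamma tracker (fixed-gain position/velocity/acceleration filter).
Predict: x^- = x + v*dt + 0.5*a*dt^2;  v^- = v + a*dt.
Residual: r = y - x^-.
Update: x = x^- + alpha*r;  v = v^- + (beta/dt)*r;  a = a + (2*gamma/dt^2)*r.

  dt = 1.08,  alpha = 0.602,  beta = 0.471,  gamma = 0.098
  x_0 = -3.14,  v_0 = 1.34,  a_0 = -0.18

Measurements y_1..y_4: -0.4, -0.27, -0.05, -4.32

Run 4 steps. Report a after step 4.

step 1: x_pred=-1.7978  r=1.3978  x^+=-0.9563  v^+=1.7552  a^+=0.0549
step 2: x_pred=0.9713  r=-1.2413  x^+=0.2240  v^+=1.2731  a^+=-0.1537
step 3: x_pred=1.5094  r=-1.5594  x^+=0.5706  v^+=0.4271  a^+=-0.4157
step 4: x_pred=0.7894  r=-5.1094  x^+=-2.2865  v^+=-2.2502  a^+=-1.2743

a_post = -1.2743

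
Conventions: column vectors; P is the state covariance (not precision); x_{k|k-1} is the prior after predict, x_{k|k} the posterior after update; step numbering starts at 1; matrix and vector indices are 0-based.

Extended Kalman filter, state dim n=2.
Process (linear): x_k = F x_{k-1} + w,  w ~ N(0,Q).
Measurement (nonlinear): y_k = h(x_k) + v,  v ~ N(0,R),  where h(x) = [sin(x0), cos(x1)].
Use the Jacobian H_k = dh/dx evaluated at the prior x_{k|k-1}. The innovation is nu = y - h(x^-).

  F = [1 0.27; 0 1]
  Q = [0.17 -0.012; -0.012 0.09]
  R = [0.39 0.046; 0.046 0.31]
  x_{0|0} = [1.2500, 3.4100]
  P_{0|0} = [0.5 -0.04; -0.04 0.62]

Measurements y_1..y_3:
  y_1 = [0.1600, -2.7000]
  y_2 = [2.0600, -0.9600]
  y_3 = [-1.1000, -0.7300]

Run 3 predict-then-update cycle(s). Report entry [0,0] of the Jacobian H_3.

H_jac[0,0] = -0.7914

step 1: x^-=[2.1707, 3.4100]  P^-=[0.6936 0.1154; 0.1154 0.7100]  H_jac=[-0.5646 0.0000; 0.0000 0.2652]  S=[0.6111 0.0287; 0.0287 0.3599]  K=[-0.6472 0.1367; -0.1317 0.5336]  nu=[-0.6654, -1.7358]  x^+=[2.3641, 2.5714]  P^+=[0.4360 0.0475; 0.0475 0.6009]
step 2: x^-=[3.0584, 2.5714]  P^-=[0.6754 0.1978; 0.1978 0.6909]  H_jac=[-0.9965 0.0000; 0.0000 -0.5398]  S=[1.0608 0.1524; 0.1524 0.5114]  K=[-0.6316 -0.0206; -0.0846 -0.7042]  nu=[1.9769, -0.1182]  x^+=[1.8122, 2.4873]  P^+=[0.2481 0.0656; 0.0656 0.4116]
step 3: x^-=[2.4838, 2.4873]  P^-=[0.4836 0.1648; 0.1648 0.5016]  H_jac=[-0.7914 0.0000; 0.0000 -0.6086]  S=[0.6928 0.1253; 0.1253 0.4958]  K=[-0.5405 -0.0656; -0.0805 -0.5954]  nu=[-1.7114, 0.0635]  x^+=[3.4046, 2.5872]  P^+=[0.2702 0.0743; 0.0743 0.3094]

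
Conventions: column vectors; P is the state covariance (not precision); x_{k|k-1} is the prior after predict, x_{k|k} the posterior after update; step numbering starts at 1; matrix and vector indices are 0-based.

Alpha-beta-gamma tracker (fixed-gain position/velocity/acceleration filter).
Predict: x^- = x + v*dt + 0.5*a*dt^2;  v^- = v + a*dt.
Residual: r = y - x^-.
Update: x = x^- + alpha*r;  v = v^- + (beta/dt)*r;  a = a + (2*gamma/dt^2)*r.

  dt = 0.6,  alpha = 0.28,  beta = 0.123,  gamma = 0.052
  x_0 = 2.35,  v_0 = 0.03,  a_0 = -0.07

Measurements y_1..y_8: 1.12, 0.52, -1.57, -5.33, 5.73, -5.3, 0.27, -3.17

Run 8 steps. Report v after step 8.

step 1: x_pred=2.3554  r=-1.2354  x^+=2.0095  v^+=-0.2653  a^+=-0.4269
step 2: x_pred=1.7735  r=-1.2535  x^+=1.4225  v^+=-0.7784  a^+=-0.7890
step 3: x_pred=0.8135  r=-2.3835  x^+=0.1461  v^+=-1.7404  a^+=-1.4776
step 4: x_pred=-1.1641  r=-4.1659  x^+=-2.3305  v^+=-3.4809  a^+=-2.6811
step 5: x_pred=-4.9017  r=10.6317  x^+=-1.9248  v^+=-2.9101  a^+=0.3903
step 6: x_pred=-3.6006  r=-1.6994  x^+=-4.0764  v^+=-3.0243  a^+=-0.1006
step 7: x_pred=-5.9091  r=6.1791  x^+=-4.1790  v^+=-1.8179  a^+=1.6845
step 8: x_pred=-4.9665  r=1.7965  x^+=-4.4635  v^+=-0.4390  a^+=2.2034

v_post = -0.4390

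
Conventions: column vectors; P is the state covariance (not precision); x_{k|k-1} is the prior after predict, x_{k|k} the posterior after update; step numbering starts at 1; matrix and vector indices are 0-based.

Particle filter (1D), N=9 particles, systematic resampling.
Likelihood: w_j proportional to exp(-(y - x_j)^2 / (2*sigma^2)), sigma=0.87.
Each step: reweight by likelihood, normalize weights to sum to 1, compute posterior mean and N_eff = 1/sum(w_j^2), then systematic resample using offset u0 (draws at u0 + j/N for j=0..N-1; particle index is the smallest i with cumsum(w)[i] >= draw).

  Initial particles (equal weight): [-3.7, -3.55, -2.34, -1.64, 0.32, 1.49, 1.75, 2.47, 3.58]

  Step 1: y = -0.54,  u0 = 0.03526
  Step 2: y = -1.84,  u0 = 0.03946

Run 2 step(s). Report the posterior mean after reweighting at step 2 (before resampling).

post_mean = -1.6986

step 1: w=[0.0011, 0.0020, 0.0916, 0.3501, 0.4777, 0.0512, 0.0244, 0.0020, 0.0000]  mean=-0.5228  Neff=2.7591  idx=[2, 3, 3, 3, 4, 4, 4, 4, 5]
step 2: w=[0.2144, 0.2463, 0.2463, 0.2463, 0.0116, 0.0116, 0.0116, 0.0116, 0.0002]  mean=-1.6986  Neff=4.3752  idx=[0, 0, 1, 1, 2, 2, 2, 3, 3]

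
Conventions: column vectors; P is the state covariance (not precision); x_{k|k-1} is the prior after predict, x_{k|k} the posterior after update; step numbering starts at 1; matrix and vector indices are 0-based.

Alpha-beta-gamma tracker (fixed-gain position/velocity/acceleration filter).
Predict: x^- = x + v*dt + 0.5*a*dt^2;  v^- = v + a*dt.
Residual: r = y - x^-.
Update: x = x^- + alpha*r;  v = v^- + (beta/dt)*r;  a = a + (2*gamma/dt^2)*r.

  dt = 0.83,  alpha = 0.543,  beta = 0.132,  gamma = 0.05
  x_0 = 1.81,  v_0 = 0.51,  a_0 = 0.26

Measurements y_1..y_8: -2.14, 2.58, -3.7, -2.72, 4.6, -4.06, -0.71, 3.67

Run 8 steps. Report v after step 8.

v_post = 0.2241

step 1: x_pred=2.3229  r=-4.4629  x^+=-0.1005  v^+=0.0160  a^+=-0.3878
step 2: x_pred=-0.2207  r=2.8007  x^+=1.3001  v^+=0.1396  a^+=0.0187
step 3: x_pred=1.4224  r=-5.1224  x^+=-1.3591  v^+=-0.6595  a^+=-0.7248
step 4: x_pred=-2.1562  r=-0.5638  x^+=-2.4623  v^+=-1.3508  a^+=-0.8067
step 5: x_pred=-3.8613  r=8.4613  x^+=0.7332  v^+=-0.6747  a^+=0.4216
step 6: x_pred=0.3184  r=-4.3784  x^+=-2.0591  v^+=-1.0211  a^+=-0.2140
step 7: x_pred=-2.9803  r=2.2703  x^+=-1.7475  v^+=-0.8377  a^+=0.1156
step 8: x_pred=-2.4030  r=6.0730  x^+=0.8946  v^+=0.2241  a^+=0.9971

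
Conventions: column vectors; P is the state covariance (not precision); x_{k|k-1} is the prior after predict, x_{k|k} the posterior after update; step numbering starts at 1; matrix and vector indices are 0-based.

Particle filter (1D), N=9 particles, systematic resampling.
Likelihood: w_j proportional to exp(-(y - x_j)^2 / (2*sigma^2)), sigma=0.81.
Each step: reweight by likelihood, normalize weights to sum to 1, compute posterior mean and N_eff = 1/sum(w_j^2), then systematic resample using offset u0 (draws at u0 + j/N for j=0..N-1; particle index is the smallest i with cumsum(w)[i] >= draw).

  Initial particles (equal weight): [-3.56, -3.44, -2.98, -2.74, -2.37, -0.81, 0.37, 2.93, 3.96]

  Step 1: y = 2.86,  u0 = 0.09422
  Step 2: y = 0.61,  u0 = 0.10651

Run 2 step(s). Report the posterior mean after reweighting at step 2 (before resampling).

post_mean = 2.9360

step 1: w=[0.0000, 0.0000, 0.0000, 0.0000, 0.0000, 0.0000, 0.0063, 0.7102, 0.2835]  mean=3.2057  Neff=1.7101  idx=[7, 7, 7, 7, 7, 7, 8, 8, 8]
step 2: w=[0.1657, 0.1657, 0.1657, 0.1657, 0.1657, 0.1657, 0.0019, 0.0019, 0.0019]  mean=2.9360  Neff=6.0698  idx=[0, 1, 1, 2, 3, 3, 4, 5, 6]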